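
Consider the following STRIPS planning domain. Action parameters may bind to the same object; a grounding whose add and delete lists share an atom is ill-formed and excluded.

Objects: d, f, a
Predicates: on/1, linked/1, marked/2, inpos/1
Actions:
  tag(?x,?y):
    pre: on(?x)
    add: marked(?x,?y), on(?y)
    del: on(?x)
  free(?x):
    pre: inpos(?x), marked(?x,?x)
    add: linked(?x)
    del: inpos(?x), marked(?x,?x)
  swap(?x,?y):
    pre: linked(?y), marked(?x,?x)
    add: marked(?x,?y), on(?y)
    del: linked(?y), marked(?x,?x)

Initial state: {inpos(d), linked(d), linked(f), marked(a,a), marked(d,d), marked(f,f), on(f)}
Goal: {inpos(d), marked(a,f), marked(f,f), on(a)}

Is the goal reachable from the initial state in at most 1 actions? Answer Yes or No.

No

1. tag(f,a)  →  {inpos(d), linked(d), linked(f), marked(a,a), marked(d,d), marked(f,a), marked(f,f), on(a)}
2. swap(a,f)  →  {inpos(d), linked(d), marked(a,f), marked(d,d), marked(f,a), marked(f,f), on(a), on(f)}
optimal plan length = 2; 2 > 1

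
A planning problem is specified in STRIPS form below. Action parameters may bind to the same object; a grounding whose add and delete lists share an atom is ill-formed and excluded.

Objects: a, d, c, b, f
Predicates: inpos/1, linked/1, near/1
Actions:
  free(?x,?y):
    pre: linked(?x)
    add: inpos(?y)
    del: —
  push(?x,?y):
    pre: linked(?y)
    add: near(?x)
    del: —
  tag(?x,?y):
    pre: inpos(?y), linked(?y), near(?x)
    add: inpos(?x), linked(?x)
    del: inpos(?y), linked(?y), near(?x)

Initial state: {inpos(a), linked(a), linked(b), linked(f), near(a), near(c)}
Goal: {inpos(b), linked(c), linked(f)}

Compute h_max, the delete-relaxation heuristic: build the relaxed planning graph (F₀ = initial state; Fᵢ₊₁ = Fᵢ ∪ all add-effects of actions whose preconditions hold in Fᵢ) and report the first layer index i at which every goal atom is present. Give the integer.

1

F0 = init (6 atoms)
F1 = F0 ∪ {inpos(b), inpos(c), inpos(d), inpos(f), linked(c), near(b), near(d), near(f)}  (14 atoms)
goal ⊆ F1  ⇒  h_max = 1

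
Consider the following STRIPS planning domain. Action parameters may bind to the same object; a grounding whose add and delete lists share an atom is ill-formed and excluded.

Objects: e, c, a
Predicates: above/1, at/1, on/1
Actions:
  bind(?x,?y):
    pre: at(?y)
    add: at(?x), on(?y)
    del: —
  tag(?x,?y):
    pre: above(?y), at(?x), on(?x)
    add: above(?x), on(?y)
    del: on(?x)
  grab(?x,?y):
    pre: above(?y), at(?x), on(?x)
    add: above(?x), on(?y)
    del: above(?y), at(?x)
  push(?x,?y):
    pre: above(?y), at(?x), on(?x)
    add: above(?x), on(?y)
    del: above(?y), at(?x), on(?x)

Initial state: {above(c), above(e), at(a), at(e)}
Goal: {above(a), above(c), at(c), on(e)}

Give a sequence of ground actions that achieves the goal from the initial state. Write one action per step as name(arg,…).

1. bind(c,a)  →  {above(c), above(e), at(a), at(c), at(e), on(a)}
2. tag(a,e)  →  {above(a), above(c), above(e), at(a), at(c), at(e), on(e)}

bind(c,a); tag(a,e)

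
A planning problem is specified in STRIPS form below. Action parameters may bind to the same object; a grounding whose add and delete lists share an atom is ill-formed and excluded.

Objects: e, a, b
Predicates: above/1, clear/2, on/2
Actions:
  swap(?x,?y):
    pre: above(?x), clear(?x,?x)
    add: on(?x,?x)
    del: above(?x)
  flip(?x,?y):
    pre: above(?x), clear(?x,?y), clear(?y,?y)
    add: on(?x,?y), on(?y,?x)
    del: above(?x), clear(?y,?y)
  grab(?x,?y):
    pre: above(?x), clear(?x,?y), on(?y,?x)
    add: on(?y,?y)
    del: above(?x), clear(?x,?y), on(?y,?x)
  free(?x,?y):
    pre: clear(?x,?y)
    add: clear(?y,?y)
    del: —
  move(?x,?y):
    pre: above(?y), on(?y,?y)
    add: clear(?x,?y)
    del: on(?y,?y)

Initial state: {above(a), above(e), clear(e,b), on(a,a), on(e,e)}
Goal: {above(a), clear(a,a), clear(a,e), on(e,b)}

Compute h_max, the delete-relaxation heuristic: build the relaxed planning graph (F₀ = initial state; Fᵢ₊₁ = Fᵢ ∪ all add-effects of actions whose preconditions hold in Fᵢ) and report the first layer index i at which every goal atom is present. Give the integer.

2

F0 = init (5 atoms)
F1 = F0 ∪ {clear(a,a), clear(a,e), clear(b,a), clear(b,b), clear(b,e), clear(e,a), clear(e,e)}  (12 atoms)
F2 = F1 ∪ {on(a,e), on(b,e), on(e,a), on(e,b)}  (16 atoms)
goal ⊆ F2  ⇒  h_max = 2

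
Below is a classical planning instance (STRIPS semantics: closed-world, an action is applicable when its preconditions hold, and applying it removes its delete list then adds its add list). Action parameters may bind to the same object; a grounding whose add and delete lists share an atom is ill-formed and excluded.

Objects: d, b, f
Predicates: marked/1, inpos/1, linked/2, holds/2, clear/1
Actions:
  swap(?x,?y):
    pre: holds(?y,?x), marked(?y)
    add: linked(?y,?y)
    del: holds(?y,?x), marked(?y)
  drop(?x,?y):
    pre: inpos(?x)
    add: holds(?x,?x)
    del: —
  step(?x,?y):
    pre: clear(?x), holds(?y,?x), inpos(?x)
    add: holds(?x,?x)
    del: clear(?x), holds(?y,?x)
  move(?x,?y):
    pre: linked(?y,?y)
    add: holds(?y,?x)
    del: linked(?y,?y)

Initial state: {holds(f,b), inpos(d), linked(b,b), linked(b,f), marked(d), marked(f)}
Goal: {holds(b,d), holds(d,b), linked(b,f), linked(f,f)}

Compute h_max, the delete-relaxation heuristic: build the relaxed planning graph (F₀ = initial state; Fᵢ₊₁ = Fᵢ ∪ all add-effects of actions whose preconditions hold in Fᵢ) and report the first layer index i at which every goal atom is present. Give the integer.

3

F0 = init (6 atoms)
F1 = F0 ∪ {holds(b,b), holds(b,d), holds(b,f), holds(d,d), linked(f,f)}  (11 atoms)
F2 = F1 ∪ {holds(f,d), holds(f,f), linked(d,d)}  (14 atoms)
F3 = F2 ∪ {holds(d,b), holds(d,f)}  (16 atoms)
goal ⊆ F3  ⇒  h_max = 3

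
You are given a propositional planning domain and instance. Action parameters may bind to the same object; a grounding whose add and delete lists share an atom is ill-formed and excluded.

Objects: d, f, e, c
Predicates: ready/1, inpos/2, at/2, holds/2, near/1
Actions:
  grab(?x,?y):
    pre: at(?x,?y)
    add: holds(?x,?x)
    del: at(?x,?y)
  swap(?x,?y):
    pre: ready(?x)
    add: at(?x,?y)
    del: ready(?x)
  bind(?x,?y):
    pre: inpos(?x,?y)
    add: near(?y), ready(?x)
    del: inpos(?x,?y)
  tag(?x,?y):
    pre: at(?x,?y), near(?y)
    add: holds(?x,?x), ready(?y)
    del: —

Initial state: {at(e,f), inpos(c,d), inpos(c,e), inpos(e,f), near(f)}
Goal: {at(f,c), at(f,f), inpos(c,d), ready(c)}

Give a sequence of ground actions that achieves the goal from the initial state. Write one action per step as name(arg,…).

1. bind(c,e)  →  {at(e,f), inpos(c,d), inpos(e,f), near(e), near(f), ready(c)}
2. tag(e,f)  →  {at(e,f), holds(e,e), inpos(c,d), inpos(e,f), near(e), near(f), ready(c), ready(f)}
3. swap(f,f)  →  {at(e,f), at(f,f), holds(e,e), inpos(c,d), inpos(e,f), near(e), near(f), ready(c)}
4. tag(f,f)  →  {at(e,f), at(f,f), holds(e,e), holds(f,f), inpos(c,d), inpos(e,f), near(e), near(f), ready(c), ready(f)}
5. swap(f,c)  →  {at(e,f), at(f,c), at(f,f), holds(e,e), holds(f,f), inpos(c,d), inpos(e,f), near(e), near(f), ready(c)}

bind(c,e); tag(e,f); swap(f,f); tag(f,f); swap(f,c)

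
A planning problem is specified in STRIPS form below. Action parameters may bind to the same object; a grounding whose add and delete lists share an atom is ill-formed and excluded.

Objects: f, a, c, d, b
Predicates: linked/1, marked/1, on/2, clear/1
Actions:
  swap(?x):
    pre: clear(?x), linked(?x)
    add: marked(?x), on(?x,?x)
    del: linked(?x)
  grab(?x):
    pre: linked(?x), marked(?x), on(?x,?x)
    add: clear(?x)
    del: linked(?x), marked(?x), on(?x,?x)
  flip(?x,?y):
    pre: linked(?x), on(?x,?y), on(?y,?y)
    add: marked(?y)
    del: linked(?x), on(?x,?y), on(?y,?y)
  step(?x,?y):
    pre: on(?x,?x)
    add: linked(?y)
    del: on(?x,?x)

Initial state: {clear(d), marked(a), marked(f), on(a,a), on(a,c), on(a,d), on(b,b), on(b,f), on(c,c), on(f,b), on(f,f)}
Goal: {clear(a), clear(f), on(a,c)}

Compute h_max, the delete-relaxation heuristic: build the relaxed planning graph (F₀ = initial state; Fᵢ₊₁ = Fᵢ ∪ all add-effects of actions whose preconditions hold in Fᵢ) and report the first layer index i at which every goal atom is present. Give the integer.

2

F0 = init (11 atoms)
F1 = F0 ∪ {linked(a), linked(b), linked(c), linked(d), linked(f)}  (16 atoms)
F2 = F1 ∪ {clear(a), clear(f), marked(b), marked(c), marked(d), on(d,d)}  (22 atoms)
goal ⊆ F2  ⇒  h_max = 2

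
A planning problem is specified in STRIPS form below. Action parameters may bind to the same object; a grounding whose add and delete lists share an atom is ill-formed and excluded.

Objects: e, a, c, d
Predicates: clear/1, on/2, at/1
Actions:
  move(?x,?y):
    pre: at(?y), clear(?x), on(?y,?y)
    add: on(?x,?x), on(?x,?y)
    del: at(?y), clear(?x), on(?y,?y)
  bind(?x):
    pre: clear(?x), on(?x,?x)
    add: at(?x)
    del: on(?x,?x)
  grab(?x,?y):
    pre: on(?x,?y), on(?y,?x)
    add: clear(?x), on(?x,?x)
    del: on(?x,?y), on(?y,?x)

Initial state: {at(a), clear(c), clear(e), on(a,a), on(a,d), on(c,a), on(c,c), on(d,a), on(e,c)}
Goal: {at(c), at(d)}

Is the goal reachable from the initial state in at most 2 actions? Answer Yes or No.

No

1. bind(c)  →  {at(a), at(c), clear(c), clear(e), on(a,a), on(a,d), on(c,a), on(d,a), on(e,c)}
2. grab(d,a)  →  {at(a), at(c), clear(c), clear(d), clear(e), on(a,a), on(c,a), on(d,d), on(e,c)}
3. bind(d)  →  {at(a), at(c), at(d), clear(c), clear(d), clear(e), on(a,a), on(c,a), on(e,c)}
optimal plan length = 3; 3 > 2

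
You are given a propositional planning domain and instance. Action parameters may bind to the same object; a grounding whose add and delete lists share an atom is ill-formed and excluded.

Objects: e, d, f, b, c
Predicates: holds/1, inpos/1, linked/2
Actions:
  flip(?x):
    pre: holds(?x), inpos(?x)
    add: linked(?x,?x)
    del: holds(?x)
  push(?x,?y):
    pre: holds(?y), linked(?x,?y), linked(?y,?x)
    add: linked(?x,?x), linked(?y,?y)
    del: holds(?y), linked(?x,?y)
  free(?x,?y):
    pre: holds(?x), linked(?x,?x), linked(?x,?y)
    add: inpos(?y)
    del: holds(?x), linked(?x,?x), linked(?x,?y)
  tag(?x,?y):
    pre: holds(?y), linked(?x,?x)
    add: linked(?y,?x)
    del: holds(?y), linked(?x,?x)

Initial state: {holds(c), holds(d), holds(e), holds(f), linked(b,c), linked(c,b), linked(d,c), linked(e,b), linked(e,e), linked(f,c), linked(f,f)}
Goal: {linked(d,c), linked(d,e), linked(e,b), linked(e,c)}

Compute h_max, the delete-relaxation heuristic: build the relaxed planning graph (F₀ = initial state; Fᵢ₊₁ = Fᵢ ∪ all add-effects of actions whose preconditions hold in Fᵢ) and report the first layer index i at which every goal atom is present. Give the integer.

F0 = init (11 atoms)
F1 = F0 ∪ {inpos(b), inpos(c), inpos(e), inpos(f), linked(b,b), linked(c,c), linked(c,e), linked(c,f), linked(d,e), linked(d,f), linked(e,f), linked(f,e)}  (23 atoms)
F2 = F1 ∪ {linked(d,b), linked(e,c), linked(f,b)}  (26 atoms)
goal ⊆ F2  ⇒  h_max = 2

2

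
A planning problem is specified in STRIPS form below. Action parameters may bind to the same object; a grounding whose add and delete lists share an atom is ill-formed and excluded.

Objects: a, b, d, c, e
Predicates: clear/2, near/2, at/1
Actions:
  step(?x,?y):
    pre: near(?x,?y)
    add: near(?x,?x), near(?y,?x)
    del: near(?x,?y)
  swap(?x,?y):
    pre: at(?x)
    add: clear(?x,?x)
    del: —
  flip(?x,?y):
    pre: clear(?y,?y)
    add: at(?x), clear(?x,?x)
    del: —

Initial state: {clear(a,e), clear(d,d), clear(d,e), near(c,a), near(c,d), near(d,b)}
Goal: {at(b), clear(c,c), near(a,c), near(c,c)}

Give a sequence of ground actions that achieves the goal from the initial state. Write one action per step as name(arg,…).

1. step(c,a)  →  {clear(a,e), clear(d,d), clear(d,e), near(a,c), near(c,c), near(c,d), near(d,b)}
2. flip(b,d)  →  {at(b), clear(a,e), clear(b,b), clear(d,d), clear(d,e), near(a,c), near(c,c), near(c,d), near(d,b)}
3. flip(c,b)  →  {at(b), at(c), clear(a,e), clear(b,b), clear(c,c), clear(d,d), clear(d,e), near(a,c), near(c,c), near(c,d), near(d,b)}

step(c,a); flip(b,d); flip(c,b)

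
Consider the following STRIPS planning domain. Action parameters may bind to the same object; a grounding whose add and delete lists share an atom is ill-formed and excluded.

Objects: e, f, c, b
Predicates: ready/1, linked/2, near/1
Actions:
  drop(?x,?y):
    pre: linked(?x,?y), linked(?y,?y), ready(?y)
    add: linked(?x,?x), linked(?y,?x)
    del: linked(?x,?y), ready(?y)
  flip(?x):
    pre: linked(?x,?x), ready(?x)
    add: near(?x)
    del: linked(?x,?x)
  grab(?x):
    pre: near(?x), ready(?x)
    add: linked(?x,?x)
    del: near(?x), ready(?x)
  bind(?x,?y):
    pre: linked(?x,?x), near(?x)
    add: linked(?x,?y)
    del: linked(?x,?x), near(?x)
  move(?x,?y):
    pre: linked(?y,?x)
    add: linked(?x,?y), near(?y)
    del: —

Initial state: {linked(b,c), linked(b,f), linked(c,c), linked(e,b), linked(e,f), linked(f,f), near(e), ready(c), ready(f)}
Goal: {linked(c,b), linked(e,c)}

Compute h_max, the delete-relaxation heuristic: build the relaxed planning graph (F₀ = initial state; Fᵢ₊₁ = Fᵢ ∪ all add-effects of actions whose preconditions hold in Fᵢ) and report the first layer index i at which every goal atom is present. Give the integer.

2

F0 = init (9 atoms)
F1 = F0 ∪ {linked(b,b), linked(b,e), linked(c,b), linked(e,e), linked(f,b), linked(f,e), near(b), near(c), near(f)}  (18 atoms)
F2 = F1 ∪ {linked(c,e), linked(c,f), linked(e,c), linked(f,c)}  (22 atoms)
goal ⊆ F2  ⇒  h_max = 2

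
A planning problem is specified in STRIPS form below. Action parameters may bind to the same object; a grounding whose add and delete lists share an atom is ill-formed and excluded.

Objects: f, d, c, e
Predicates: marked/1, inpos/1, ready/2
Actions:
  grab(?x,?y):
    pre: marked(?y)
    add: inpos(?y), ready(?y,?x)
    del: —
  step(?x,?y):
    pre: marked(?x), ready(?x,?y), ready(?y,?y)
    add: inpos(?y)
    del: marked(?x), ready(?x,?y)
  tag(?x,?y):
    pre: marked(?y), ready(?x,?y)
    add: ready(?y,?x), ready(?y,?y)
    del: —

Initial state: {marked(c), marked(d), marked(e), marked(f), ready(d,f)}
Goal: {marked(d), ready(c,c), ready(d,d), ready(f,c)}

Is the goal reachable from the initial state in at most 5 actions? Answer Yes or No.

Yes

1. grab(d,d)  →  {inpos(d), marked(c), marked(d), marked(e), marked(f), ready(d,d), ready(d,f)}
2. grab(c,f)  →  {inpos(d), inpos(f), marked(c), marked(d), marked(e), marked(f), ready(d,d), ready(d,f), ready(f,c)}
3. grab(c,c)  →  {inpos(c), inpos(d), inpos(f), marked(c), marked(d), marked(e), marked(f), ready(c,c), ready(d,d), ready(d,f), ready(f,c)}
optimal plan length = 3; 3 ≤ 5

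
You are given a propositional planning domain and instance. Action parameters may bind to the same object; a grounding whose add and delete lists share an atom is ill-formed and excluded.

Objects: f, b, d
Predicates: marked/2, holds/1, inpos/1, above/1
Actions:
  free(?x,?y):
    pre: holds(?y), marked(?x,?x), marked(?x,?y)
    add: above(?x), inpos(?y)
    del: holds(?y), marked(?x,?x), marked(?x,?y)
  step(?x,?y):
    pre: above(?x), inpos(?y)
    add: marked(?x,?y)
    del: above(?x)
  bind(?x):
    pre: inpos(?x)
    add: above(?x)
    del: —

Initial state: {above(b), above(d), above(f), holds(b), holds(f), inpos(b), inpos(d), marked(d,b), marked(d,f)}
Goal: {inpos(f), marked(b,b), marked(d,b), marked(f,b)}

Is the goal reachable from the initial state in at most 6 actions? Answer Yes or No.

1. step(f,b)  →  {above(b), above(d), holds(b), holds(f), inpos(b), inpos(d), marked(d,b), marked(d,f), marked(f,b)}
2. step(b,b)  →  {above(d), holds(b), holds(f), inpos(b), inpos(d), marked(b,b), marked(d,b), marked(d,f), marked(f,b)}
3. step(d,d)  →  {holds(b), holds(f), inpos(b), inpos(d), marked(b,b), marked(d,b), marked(d,d), marked(d,f), marked(f,b)}
4. free(d,f)  →  {above(d), holds(b), inpos(b), inpos(d), inpos(f), marked(b,b), marked(d,b), marked(f,b)}
optimal plan length = 4; 4 ≤ 6

Yes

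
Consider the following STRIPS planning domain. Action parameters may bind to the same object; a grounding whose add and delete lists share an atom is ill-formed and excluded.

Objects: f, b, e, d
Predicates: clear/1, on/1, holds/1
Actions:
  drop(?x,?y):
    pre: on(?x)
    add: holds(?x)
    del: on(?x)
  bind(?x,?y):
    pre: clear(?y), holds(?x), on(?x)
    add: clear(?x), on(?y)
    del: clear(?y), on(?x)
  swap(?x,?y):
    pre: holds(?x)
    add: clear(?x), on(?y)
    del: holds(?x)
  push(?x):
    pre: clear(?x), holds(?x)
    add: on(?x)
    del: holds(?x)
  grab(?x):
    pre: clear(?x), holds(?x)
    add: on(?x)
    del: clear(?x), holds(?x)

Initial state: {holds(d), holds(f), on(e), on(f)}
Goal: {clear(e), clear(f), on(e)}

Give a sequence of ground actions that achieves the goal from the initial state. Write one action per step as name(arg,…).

drop(e,f); swap(f,f); swap(e,e)

1. drop(e,f)  →  {holds(d), holds(e), holds(f), on(f)}
2. swap(f,f)  →  {clear(f), holds(d), holds(e), on(f)}
3. swap(e,e)  →  {clear(e), clear(f), holds(d), on(e), on(f)}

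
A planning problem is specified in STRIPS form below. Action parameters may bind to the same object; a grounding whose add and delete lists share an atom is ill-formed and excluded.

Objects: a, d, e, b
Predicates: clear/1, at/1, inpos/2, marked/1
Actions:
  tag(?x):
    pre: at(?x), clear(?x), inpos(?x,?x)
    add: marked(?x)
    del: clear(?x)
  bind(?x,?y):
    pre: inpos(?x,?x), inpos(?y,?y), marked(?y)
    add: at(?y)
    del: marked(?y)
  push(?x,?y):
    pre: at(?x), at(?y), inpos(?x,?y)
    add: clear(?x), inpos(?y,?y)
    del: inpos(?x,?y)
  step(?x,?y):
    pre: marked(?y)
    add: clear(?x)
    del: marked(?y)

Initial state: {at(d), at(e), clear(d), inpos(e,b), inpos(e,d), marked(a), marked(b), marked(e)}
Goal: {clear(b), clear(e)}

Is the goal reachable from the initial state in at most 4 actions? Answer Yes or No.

1. push(e,d)  →  {at(d), at(e), clear(d), clear(e), inpos(d,d), inpos(e,b), marked(a), marked(b), marked(e)}
2. step(b,a)  →  {at(d), at(e), clear(b), clear(d), clear(e), inpos(d,d), inpos(e,b), marked(b), marked(e)}
optimal plan length = 2; 2 ≤ 4

Yes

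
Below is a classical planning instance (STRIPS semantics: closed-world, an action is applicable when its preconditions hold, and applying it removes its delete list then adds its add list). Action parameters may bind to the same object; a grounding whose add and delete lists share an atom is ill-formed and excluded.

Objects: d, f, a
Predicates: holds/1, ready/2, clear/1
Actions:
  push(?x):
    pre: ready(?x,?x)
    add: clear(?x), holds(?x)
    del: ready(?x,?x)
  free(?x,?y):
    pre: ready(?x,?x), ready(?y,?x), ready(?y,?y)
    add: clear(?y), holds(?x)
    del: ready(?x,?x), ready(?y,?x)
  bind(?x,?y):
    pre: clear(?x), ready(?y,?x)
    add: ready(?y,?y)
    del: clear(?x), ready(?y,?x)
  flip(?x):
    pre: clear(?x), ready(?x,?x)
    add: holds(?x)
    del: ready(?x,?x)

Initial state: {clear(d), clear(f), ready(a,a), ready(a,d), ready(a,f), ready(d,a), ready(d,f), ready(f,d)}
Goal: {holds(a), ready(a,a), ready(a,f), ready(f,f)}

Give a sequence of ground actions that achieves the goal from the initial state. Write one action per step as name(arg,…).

bind(d,f); bind(f,d); free(a,d); bind(d,a)

1. bind(d,f)  →  {clear(f), ready(a,a), ready(a,d), ready(a,f), ready(d,a), ready(d,f), ready(f,f)}
2. bind(f,d)  →  {ready(a,a), ready(a,d), ready(a,f), ready(d,a), ready(d,d), ready(f,f)}
3. free(a,d)  →  {clear(d), holds(a), ready(a,d), ready(a,f), ready(d,d), ready(f,f)}
4. bind(d,a)  →  {holds(a), ready(a,a), ready(a,f), ready(d,d), ready(f,f)}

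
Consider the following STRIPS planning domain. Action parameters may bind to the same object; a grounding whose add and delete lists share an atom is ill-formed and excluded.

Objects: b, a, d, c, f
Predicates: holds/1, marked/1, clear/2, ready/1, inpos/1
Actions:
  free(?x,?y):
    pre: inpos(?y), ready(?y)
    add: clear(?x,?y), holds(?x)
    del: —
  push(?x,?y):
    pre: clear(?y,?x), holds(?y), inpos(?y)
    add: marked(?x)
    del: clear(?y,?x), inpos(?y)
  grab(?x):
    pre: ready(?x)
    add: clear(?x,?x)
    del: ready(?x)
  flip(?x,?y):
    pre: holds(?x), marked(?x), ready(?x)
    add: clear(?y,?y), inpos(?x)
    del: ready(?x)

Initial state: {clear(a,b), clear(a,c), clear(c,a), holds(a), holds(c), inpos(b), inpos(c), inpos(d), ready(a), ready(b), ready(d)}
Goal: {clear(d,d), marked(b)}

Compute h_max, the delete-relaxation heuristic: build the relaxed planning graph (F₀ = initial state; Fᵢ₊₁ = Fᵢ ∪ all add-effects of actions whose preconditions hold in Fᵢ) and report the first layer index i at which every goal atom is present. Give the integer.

2

F0 = init (11 atoms)
F1 = F0 ∪ {clear(a,a), clear(a,d), clear(b,b), clear(b,d), clear(c,b), clear(c,d), clear(d,b), clear(d,d), clear(f,b), clear(f,d), holds(b), holds(d), holds(f), marked(a)}  (25 atoms)
F2 = F1 ∪ {clear(c,c), clear(f,f), inpos(a), marked(b), marked(d)}  (30 atoms)
goal ⊆ F2  ⇒  h_max = 2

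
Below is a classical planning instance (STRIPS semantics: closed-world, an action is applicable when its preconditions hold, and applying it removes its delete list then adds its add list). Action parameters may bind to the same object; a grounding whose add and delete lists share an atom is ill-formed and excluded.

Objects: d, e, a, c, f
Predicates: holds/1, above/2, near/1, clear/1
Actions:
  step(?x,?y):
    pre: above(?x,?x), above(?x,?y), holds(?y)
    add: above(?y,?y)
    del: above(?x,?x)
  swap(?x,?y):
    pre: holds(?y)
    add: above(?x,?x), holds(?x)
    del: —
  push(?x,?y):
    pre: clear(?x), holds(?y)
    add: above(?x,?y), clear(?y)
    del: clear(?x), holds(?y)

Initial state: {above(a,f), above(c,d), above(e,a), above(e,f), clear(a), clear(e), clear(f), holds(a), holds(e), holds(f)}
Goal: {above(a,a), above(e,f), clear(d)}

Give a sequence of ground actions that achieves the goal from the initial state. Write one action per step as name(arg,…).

swap(d,e); swap(a,d); push(e,d)

1. swap(d,e)  →  {above(a,f), above(c,d), above(d,d), above(e,a), above(e,f), clear(a), clear(e), clear(f), holds(a), holds(d), holds(e), holds(f)}
2. swap(a,d)  →  {above(a,a), above(a,f), above(c,d), above(d,d), above(e,a), above(e,f), clear(a), clear(e), clear(f), holds(a), holds(d), holds(e), holds(f)}
3. push(e,d)  →  {above(a,a), above(a,f), above(c,d), above(d,d), above(e,a), above(e,d), above(e,f), clear(a), clear(d), clear(f), holds(a), holds(e), holds(f)}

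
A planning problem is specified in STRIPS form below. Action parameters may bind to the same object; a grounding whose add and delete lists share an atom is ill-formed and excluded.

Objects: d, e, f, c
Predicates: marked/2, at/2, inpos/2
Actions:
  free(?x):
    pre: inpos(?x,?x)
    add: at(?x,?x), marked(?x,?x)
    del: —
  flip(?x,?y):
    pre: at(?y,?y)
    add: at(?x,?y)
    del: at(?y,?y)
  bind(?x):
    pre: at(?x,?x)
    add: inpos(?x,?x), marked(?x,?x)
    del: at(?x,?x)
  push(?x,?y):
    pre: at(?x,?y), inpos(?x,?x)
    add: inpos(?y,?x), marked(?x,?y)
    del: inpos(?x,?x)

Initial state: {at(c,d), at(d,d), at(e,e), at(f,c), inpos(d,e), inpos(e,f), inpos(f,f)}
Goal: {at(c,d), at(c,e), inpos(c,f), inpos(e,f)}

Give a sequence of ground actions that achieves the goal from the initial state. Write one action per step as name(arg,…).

1. flip(c,e)  →  {at(c,d), at(c,e), at(d,d), at(f,c), inpos(d,e), inpos(e,f), inpos(f,f)}
2. push(f,c)  →  {at(c,d), at(c,e), at(d,d), at(f,c), inpos(c,f), inpos(d,e), inpos(e,f), marked(f,c)}

flip(c,e); push(f,c)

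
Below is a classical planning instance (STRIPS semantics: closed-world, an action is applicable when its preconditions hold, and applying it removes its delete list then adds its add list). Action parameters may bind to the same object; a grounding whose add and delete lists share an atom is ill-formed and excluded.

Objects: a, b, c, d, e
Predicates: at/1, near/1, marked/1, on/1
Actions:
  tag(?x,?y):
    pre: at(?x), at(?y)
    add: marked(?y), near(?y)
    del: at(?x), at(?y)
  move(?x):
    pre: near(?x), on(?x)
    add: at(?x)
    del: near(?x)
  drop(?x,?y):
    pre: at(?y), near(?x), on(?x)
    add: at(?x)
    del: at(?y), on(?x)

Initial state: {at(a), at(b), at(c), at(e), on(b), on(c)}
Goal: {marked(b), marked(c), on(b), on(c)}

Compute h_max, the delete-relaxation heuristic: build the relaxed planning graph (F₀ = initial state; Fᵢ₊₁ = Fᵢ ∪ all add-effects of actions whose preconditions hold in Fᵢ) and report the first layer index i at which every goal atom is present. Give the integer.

1

F0 = init (6 atoms)
F1 = F0 ∪ {marked(a), marked(b), marked(c), marked(e), near(a), near(b), near(c), near(e)}  (14 atoms)
goal ⊆ F1  ⇒  h_max = 1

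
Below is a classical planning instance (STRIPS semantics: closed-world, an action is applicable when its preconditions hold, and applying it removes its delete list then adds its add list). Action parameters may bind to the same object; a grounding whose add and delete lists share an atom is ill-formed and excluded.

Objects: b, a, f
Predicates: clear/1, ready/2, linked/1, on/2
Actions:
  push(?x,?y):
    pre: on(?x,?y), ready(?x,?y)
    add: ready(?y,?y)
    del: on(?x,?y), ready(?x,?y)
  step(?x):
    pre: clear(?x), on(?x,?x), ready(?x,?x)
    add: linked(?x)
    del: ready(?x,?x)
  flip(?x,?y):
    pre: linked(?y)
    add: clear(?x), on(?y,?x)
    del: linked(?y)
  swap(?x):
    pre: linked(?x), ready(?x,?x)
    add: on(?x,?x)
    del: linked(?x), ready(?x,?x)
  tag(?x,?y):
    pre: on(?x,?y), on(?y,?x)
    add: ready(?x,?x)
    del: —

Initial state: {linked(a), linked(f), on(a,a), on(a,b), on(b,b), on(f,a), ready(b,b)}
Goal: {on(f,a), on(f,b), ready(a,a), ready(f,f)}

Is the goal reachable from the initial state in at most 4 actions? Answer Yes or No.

1. flip(b,f)  →  {clear(b), linked(a), on(a,a), on(a,b), on(b,b), on(f,a), on(f,b), ready(b,b)}
2. flip(f,a)  →  {clear(b), clear(f), on(a,a), on(a,b), on(a,f), on(b,b), on(f,a), on(f,b), ready(b,b)}
3. tag(a,a)  →  {clear(b), clear(f), on(a,a), on(a,b), on(a,f), on(b,b), on(f,a), on(f,b), ready(a,a), ready(b,b)}
4. tag(f,a)  →  {clear(b), clear(f), on(a,a), on(a,b), on(a,f), on(b,b), on(f,a), on(f,b), ready(a,a), ready(b,b), ready(f,f)}
optimal plan length = 4; 4 ≤ 4

Yes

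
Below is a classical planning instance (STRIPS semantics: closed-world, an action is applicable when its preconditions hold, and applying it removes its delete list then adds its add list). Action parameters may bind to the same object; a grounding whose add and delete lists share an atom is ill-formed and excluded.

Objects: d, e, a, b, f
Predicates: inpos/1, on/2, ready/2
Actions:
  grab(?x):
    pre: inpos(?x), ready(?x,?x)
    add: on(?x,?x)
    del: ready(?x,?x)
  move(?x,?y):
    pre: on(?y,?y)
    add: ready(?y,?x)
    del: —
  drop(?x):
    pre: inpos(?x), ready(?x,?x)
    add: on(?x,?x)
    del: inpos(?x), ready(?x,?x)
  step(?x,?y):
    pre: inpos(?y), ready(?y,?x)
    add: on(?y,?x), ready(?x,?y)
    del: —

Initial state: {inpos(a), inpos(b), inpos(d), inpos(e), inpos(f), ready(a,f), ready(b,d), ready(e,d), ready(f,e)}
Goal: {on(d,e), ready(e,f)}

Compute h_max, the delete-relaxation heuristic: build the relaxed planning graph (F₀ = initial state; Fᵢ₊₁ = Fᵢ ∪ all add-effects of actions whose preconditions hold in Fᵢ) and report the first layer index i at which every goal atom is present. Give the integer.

F0 = init (9 atoms)
F1 = F0 ∪ {on(a,f), on(b,d), on(e,d), on(f,e), ready(d,b), ready(d,e), ready(e,f), ready(f,a)}  (17 atoms)
F2 = F1 ∪ {on(d,b), on(d,e), on(e,f), on(f,a)}  (21 atoms)
goal ⊆ F2  ⇒  h_max = 2

2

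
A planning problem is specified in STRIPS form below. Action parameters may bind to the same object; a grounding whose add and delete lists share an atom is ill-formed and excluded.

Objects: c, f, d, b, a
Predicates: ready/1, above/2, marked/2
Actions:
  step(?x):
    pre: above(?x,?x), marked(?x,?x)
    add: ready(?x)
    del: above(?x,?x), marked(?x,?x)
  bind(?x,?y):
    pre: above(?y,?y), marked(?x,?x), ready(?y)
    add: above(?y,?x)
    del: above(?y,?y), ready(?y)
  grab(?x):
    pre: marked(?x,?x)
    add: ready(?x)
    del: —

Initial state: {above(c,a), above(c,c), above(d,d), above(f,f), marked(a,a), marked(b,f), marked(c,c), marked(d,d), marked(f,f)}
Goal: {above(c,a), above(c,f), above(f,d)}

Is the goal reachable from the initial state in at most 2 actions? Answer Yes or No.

1. grab(c)  →  {above(c,a), above(c,c), above(d,d), above(f,f), marked(a,a), marked(b,f), marked(c,c), marked(d,d), marked(f,f), ready(c)}
2. bind(f,c)  →  {above(c,a), above(c,f), above(d,d), above(f,f), marked(a,a), marked(b,f), marked(c,c), marked(d,d), marked(f,f)}
3. grab(f)  →  {above(c,a), above(c,f), above(d,d), above(f,f), marked(a,a), marked(b,f), marked(c,c), marked(d,d), marked(f,f), ready(f)}
4. bind(d,f)  →  {above(c,a), above(c,f), above(d,d), above(f,d), marked(a,a), marked(b,f), marked(c,c), marked(d,d), marked(f,f)}
optimal plan length = 4; 4 > 2

No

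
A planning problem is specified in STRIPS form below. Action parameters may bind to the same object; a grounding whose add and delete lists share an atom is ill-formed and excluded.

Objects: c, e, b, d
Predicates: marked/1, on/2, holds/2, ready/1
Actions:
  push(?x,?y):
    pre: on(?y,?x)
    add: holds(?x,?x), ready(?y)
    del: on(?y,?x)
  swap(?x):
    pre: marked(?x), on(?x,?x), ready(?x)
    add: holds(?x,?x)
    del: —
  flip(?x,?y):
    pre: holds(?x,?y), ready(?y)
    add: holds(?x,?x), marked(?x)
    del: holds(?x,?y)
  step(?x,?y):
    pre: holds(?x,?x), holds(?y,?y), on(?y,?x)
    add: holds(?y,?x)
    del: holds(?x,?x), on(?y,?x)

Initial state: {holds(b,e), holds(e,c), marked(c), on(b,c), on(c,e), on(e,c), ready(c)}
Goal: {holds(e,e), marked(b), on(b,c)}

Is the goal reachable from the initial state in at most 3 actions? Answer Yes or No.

Yes

1. push(c,e)  →  {holds(b,e), holds(c,c), holds(e,c), marked(c), on(b,c), on(c,e), ready(c), ready(e)}
2. push(e,c)  →  {holds(b,e), holds(c,c), holds(e,c), holds(e,e), marked(c), on(b,c), ready(c), ready(e)}
3. flip(b,e)  →  {holds(b,b), holds(c,c), holds(e,c), holds(e,e), marked(b), marked(c), on(b,c), ready(c), ready(e)}
optimal plan length = 3; 3 ≤ 3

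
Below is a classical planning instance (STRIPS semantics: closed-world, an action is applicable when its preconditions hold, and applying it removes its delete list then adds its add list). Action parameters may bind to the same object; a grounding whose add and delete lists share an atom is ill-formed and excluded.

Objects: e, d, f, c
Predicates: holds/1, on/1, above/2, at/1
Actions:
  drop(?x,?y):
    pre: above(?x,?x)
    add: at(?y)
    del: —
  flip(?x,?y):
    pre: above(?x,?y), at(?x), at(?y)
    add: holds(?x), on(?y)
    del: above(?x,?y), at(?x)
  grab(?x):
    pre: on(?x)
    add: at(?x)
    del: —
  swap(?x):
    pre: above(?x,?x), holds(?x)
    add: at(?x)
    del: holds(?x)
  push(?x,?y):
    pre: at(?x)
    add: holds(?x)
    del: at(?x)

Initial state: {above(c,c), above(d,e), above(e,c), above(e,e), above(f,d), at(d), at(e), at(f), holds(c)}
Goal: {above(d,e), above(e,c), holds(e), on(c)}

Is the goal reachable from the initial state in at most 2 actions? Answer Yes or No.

No

1. drop(e,c)  →  {above(c,c), above(d,e), above(e,c), above(e,e), above(f,d), at(c), at(d), at(e), at(f), holds(c)}
2. flip(e,e)  →  {above(c,c), above(d,e), above(e,c), above(f,d), at(c), at(d), at(f), holds(c), holds(e), on(e)}
3. flip(c,c)  →  {above(d,e), above(e,c), above(f,d), at(d), at(f), holds(c), holds(e), on(c), on(e)}
optimal plan length = 3; 3 > 2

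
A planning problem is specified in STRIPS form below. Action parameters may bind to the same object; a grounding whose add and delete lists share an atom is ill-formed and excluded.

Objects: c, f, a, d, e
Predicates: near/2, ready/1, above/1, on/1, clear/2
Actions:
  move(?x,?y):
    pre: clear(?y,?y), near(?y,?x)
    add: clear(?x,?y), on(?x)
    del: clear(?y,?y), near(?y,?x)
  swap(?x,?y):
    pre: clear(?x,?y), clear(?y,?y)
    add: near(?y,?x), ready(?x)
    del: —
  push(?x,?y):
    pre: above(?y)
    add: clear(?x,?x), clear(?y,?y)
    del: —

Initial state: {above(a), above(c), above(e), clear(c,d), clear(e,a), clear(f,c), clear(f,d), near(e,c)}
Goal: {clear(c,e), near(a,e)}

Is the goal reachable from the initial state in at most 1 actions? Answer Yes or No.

No

1. push(a,e)  →  {above(a), above(c), above(e), clear(a,a), clear(c,d), clear(e,a), clear(e,e), clear(f,c), clear(f,d), near(e,c)}
2. move(c,e)  →  {above(a), above(c), above(e), clear(a,a), clear(c,d), clear(c,e), clear(e,a), clear(f,c), clear(f,d), on(c)}
3. swap(e,a)  →  {above(a), above(c), above(e), clear(a,a), clear(c,d), clear(c,e), clear(e,a), clear(f,c), clear(f,d), near(a,e), on(c), ready(e)}
optimal plan length = 3; 3 > 1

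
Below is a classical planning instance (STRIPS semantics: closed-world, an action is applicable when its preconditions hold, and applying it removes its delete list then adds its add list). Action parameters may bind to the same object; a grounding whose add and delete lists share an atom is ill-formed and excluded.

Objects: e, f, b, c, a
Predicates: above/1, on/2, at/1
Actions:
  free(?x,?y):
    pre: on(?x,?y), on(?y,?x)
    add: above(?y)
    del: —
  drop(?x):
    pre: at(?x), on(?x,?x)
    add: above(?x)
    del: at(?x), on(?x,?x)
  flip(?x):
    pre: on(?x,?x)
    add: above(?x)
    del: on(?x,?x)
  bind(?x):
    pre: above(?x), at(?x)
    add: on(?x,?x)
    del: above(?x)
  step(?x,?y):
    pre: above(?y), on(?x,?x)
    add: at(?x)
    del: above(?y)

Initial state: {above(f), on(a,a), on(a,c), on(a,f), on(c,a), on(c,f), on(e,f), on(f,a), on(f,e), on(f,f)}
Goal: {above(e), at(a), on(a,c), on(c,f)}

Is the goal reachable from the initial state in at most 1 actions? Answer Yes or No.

No

1. free(f,e)  →  {above(e), above(f), on(a,a), on(a,c), on(a,f), on(c,a), on(c,f), on(e,f), on(f,a), on(f,e), on(f,f)}
2. step(a,f)  →  {above(e), at(a), on(a,a), on(a,c), on(a,f), on(c,a), on(c,f), on(e,f), on(f,a), on(f,e), on(f,f)}
optimal plan length = 2; 2 > 1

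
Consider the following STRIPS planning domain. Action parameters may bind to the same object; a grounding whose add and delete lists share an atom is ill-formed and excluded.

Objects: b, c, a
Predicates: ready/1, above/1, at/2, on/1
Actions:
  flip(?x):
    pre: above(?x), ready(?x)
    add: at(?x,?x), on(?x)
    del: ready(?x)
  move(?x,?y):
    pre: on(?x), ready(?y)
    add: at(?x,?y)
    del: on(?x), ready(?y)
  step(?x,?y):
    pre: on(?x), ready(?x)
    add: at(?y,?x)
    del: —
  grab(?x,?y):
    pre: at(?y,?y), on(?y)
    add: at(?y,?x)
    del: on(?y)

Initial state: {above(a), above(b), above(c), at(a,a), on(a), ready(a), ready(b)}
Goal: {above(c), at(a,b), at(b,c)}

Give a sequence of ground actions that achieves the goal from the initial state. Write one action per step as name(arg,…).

flip(b); grab(b,a); grab(c,b)

1. flip(b)  →  {above(a), above(b), above(c), at(a,a), at(b,b), on(a), on(b), ready(a)}
2. grab(b,a)  →  {above(a), above(b), above(c), at(a,a), at(a,b), at(b,b), on(b), ready(a)}
3. grab(c,b)  →  {above(a), above(b), above(c), at(a,a), at(a,b), at(b,b), at(b,c), ready(a)}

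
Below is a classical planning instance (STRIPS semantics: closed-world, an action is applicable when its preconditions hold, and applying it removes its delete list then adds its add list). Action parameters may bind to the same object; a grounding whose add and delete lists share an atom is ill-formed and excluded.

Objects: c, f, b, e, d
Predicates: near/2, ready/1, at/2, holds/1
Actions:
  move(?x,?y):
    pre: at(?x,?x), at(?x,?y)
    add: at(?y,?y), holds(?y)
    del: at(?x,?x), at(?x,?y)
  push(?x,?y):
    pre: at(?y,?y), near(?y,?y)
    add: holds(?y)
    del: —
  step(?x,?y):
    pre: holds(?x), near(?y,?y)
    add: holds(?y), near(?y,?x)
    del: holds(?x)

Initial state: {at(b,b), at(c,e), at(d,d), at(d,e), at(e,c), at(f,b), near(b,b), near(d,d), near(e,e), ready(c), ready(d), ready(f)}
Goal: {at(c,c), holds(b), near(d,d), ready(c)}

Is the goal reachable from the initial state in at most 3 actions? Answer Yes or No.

Yes

1. move(d,e)  →  {at(b,b), at(c,e), at(e,c), at(e,e), at(f,b), holds(e), near(b,b), near(d,d), near(e,e), ready(c), ready(d), ready(f)}
2. move(e,c)  →  {at(b,b), at(c,c), at(c,e), at(f,b), holds(c), holds(e), near(b,b), near(d,d), near(e,e), ready(c), ready(d), ready(f)}
3. push(c,b)  →  {at(b,b), at(c,c), at(c,e), at(f,b), holds(b), holds(c), holds(e), near(b,b), near(d,d), near(e,e), ready(c), ready(d), ready(f)}
optimal plan length = 3; 3 ≤ 3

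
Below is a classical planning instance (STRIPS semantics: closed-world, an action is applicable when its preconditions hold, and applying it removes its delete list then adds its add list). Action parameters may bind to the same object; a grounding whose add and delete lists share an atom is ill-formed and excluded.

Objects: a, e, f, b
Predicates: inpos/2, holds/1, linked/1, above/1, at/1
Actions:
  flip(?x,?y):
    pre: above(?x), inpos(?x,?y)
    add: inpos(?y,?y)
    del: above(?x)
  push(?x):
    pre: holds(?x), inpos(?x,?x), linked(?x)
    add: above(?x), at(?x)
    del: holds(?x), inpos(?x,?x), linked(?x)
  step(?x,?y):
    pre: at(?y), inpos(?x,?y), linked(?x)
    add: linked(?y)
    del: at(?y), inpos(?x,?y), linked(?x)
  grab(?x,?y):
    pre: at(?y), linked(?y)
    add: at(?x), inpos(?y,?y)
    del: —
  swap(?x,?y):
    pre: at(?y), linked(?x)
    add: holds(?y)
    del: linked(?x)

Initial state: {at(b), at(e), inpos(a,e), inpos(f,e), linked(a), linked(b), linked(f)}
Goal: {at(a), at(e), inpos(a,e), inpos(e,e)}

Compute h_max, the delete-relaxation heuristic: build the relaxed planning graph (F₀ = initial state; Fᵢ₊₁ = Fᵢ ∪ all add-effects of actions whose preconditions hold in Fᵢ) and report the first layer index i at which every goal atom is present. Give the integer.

F0 = init (7 atoms)
F1 = F0 ∪ {at(a), at(f), holds(b), holds(e), inpos(b,b), linked(e)}  (13 atoms)
F2 = F1 ∪ {above(b), holds(a), holds(f), inpos(a,a), inpos(e,e), inpos(f,f)}  (19 atoms)
goal ⊆ F2  ⇒  h_max = 2

2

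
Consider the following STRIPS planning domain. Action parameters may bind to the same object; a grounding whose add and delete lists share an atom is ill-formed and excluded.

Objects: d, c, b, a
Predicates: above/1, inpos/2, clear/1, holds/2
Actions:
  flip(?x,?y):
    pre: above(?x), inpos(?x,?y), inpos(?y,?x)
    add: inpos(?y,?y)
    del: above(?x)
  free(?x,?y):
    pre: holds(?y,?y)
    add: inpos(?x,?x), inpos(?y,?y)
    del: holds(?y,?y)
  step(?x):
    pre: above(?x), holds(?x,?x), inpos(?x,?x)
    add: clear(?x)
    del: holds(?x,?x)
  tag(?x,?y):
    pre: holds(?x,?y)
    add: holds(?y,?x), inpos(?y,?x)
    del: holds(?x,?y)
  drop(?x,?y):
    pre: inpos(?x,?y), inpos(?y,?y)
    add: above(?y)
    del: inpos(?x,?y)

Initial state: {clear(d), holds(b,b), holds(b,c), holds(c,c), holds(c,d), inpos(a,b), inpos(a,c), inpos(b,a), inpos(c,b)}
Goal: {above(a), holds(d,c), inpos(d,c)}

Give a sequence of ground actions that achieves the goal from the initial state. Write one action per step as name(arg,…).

1. free(a,c)  →  {clear(d), holds(b,b), holds(b,c), holds(c,d), inpos(a,a), inpos(a,b), inpos(a,c), inpos(b,a), inpos(c,b), inpos(c,c)}
2. tag(c,d)  →  {clear(d), holds(b,b), holds(b,c), holds(d,c), inpos(a,a), inpos(a,b), inpos(a,c), inpos(b,a), inpos(c,b), inpos(c,c), inpos(d,c)}
3. drop(b,a)  →  {above(a), clear(d), holds(b,b), holds(b,c), holds(d,c), inpos(a,a), inpos(a,b), inpos(a,c), inpos(c,b), inpos(c,c), inpos(d,c)}

free(a,c); tag(c,d); drop(b,a)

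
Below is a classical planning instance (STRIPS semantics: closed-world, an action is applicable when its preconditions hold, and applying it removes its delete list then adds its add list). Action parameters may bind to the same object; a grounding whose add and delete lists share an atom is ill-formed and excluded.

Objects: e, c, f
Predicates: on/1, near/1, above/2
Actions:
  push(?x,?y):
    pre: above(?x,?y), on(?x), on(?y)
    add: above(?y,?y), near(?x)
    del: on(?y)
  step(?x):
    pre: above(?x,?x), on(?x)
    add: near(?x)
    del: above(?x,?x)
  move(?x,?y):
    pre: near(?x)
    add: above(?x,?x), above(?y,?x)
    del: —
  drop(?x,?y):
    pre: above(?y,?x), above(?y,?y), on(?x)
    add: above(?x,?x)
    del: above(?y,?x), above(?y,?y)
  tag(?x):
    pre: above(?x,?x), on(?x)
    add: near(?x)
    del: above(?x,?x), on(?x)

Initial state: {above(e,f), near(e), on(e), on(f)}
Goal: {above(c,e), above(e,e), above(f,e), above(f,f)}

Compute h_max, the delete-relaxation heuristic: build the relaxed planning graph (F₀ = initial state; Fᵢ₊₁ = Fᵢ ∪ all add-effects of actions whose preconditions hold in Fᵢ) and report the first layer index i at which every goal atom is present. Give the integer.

1

F0 = init (4 atoms)
F1 = F0 ∪ {above(c,e), above(e,e), above(f,e), above(f,f)}  (8 atoms)
goal ⊆ F1  ⇒  h_max = 1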